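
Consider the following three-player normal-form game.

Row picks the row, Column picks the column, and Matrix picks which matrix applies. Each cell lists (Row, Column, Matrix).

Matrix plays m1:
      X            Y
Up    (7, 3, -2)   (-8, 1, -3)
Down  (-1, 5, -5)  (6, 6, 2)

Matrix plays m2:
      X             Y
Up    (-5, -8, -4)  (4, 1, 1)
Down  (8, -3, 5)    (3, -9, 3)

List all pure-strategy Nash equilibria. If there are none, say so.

For each strategy profile, look for a profitable unilateral deviation.
(Up, X, m1): Row gets 7, best alternative -1; Column gets 3, best alternative 1; Matrix gets -2, best alternative -4. No profitable deviation — NE.
(Up, X, m2): Row can switch to Down (-5 → 8). Not NE.
(Up, Y, m1): Row can switch to Down (-8 → 6). Not NE.
(Up, Y, m2): Row gets 4, best alternative 3; Column gets 1, best alternative -8; Matrix gets 1, best alternative -3. No profitable deviation — NE.
(Down, X, m1): Row can switch to Up (-1 → 7). Not NE.
(Down, X, m2): Row gets 8, best alternative -5; Column gets -3, best alternative -9; Matrix gets 5, best alternative -5. No profitable deviation — NE.
(Down, Y, m1): Matrix can switch to m2 (2 → 3). Not NE.
(Down, Y, m2): Row can switch to Up (3 → 4). Not NE.

The pure Nash equilibria are (Up, X, m1) and (Up, Y, m2) and (Down, X, m2).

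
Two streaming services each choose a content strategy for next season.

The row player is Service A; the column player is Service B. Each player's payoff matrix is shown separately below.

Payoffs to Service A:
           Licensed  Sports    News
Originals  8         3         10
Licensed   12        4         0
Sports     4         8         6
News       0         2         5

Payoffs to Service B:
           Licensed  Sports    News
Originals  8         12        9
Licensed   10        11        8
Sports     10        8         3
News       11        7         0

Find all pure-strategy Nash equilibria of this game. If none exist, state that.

Service A against Licensed: payoffs 8, 12, 4, 0 → best response Licensed.
Service A against Sports: payoffs 3, 4, 8, 2 → best response Sports.
Service A against News: payoffs 10, 0, 6, 5 → best response Originals.
Service B against Originals: payoffs 8, 12, 9 → best response Sports.
Service B against Licensed: payoffs 10, 11, 8 → best response Sports.
Service B against Sports: payoffs 10, 8, 3 → best response Licensed.
Service B against News: payoffs 11, 7, 0 → best response Licensed.
No profile is a mutual best response for all players.

No pure-strategy Nash equilibrium.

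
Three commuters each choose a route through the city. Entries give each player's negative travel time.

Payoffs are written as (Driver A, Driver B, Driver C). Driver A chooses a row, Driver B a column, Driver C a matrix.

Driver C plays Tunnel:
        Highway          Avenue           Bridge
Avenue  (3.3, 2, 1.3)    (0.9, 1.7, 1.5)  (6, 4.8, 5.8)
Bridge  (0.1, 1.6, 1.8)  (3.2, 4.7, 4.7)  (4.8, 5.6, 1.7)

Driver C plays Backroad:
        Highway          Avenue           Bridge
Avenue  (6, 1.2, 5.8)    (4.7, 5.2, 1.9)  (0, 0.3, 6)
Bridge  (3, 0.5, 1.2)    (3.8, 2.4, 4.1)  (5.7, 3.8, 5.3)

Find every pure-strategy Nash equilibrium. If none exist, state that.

(Avenue, Highway, Tunnel): Driver B can switch to Bridge (2 → 4.8). Not NE.
(Avenue, Highway, Backroad): Driver B can switch to Avenue (1.2 → 5.2). Not NE.
(Avenue, Avenue, Tunnel): Driver A can switch to Bridge (0.9 → 3.2). Not NE.
(Avenue, Avenue, Backroad): Driver A gets 4.7, best alternative 3.8; Driver B gets 5.2, best alternative 1.2; Driver C gets 1.9, best alternative 1.5. No profitable deviation — NE.
(Avenue, Bridge, Tunnel): Driver C can switch to Backroad (5.8 → 6). Not NE.
(Avenue, Bridge, Backroad): Driver A can switch to Bridge (0 → 5.7). Not NE.
(Bridge, Highway, Tunnel): Driver A can switch to Avenue (0.1 → 3.3). Not NE.
(Bridge, Highway, Backroad): Driver A can switch to Avenue (3 → 6). Not NE.
(Bridge, Avenue, Tunnel): Driver B can switch to Bridge (4.7 → 5.6). Not NE.
(Bridge, Bridge, Backroad): Driver A gets 5.7, best alternative 0; Driver B gets 3.8, best alternative 2.4; Driver C gets 5.3, best alternative 1.7. No profitable deviation — NE.
(The remaining 2 profiles each have a profitable deviation by the same check.)

Pure-strategy Nash equilibria: (Avenue, Avenue, Backroad); (Bridge, Bridge, Backroad)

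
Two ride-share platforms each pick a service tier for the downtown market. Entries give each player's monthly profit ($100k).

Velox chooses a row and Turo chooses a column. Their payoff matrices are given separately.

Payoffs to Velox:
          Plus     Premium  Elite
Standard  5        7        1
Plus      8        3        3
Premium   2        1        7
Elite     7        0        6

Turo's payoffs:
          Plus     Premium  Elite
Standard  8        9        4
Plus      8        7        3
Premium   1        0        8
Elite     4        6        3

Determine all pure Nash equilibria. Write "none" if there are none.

(Standard, Premium); (Plus, Plus); (Premium, Elite)

For each player, find the best response to each opponent profile; mutual best responses are the pure NE.
Velox against Plus: payoffs 5, 8, 2, 7 → best response Plus.
Velox against Premium: payoffs 7, 3, 1, 0 → best response Standard.
Velox against Elite: payoffs 1, 3, 7, 6 → best response Premium.
Turo against Standard: payoffs 8, 9, 4 → best response Premium.
Turo against Plus: payoffs 8, 7, 3 → best response Plus.
Turo against Premium: payoffs 1, 0, 8 → best response Elite.
Turo against Elite: payoffs 4, 6, 3 → best response Premium.
Mutual best responses: (Standard, Premium); (Plus, Plus); (Premium, Elite).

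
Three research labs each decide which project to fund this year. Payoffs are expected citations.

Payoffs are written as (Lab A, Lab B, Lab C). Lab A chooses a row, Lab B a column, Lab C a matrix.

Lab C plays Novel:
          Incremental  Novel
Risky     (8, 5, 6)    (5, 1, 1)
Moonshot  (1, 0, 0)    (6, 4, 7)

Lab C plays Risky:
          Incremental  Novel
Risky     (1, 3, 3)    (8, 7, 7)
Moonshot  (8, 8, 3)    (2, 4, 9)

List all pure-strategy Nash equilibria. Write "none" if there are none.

Pure-strategy Nash equilibria: (Risky, Incremental, Novel); (Risky, Novel, Risky); (Moonshot, Incremental, Risky)

Lab A against (Incremental, Novel): payoffs 8, 1 → best response Risky.
Lab A against (Incremental, Risky): payoffs 1, 8 → best response Moonshot.
Lab A against (Novel, Novel): payoffs 5, 6 → best response Moonshot.
Lab A against (Novel, Risky): payoffs 8, 2 → best response Risky.
Lab B against (Risky, Novel): payoffs 5, 1 → best response Incremental.
Lab B against (Risky, Risky): payoffs 3, 7 → best response Novel.
Lab B against (Moonshot, Novel): payoffs 0, 4 → best response Novel.
Lab B against (Moonshot, Risky): payoffs 8, 4 → best response Incremental.
Lab C against (Risky, Incremental): payoffs 6, 3 → best response Novel.
Lab C against (Risky, Novel): payoffs 1, 7 → best response Risky.
Lab C against (Moonshot, Incremental): payoffs 0, 3 → best response Risky.
Lab C against (Moonshot, Novel): payoffs 7, 9 → best response Risky.
Mutual best responses: (Risky, Incremental, Novel); (Risky, Novel, Risky); (Moonshot, Incremental, Risky).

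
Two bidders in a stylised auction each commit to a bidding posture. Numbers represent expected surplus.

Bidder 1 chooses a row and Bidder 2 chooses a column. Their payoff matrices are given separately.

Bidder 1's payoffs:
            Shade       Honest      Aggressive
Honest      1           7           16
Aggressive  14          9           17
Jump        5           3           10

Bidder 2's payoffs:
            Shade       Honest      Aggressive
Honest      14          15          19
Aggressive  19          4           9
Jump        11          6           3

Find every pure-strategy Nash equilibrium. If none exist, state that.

Check each profile: it is a Nash equilibrium iff no player can strictly gain by switching unilaterally.
(Honest, Shade): Bidder 1 can switch to Aggressive (1 → 14). Not NE.
(Honest, Honest): Bidder 1 can switch to Aggressive (7 → 9). Not NE.
(Honest, Aggressive): Bidder 1 can switch to Aggressive (16 → 17). Not NE.
(Aggressive, Shade): Bidder 1 gets 14, best alternative 5; Bidder 2 gets 19, best alternative 9. No profitable deviation — NE.
(Aggressive, Honest): Bidder 2 can switch to Shade (4 → 19). Not NE.
(Aggressive, Aggressive): Bidder 2 can switch to Shade (9 → 19). Not NE.
(Jump, Shade): Bidder 1 can switch to Aggressive (5 → 14). Not NE.
(Jump, Honest): Bidder 1 can switch to Honest (3 → 7). Not NE.
(Jump, Aggressive): Bidder 1 can switch to Honest (10 → 16). Not NE.

(Aggressive, Shade)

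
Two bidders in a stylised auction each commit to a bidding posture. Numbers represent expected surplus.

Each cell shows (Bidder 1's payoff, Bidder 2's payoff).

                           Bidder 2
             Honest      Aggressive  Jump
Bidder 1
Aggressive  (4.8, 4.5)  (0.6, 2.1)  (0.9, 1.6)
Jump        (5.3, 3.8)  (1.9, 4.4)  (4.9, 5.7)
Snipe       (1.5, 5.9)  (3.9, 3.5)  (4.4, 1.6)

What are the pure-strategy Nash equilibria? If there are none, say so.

The unique pure-strategy Nash equilibrium is (Jump, Jump).

(Aggressive, Honest): Bidder 1 can switch to Jump (4.8 → 5.3). Not NE.
(Aggressive, Aggressive): Bidder 1 can switch to Jump (0.6 → 1.9). Not NE.
(Aggressive, Jump): Bidder 1 can switch to Jump (0.9 → 4.9). Not NE.
(Jump, Honest): Bidder 2 can switch to Aggressive (3.8 → 4.4). Not NE.
(Jump, Aggressive): Bidder 1 can switch to Snipe (1.9 → 3.9). Not NE.
(Jump, Jump): Bidder 1 gets 4.9, best alternative 4.4; Bidder 2 gets 5.7, best alternative 4.4. No profitable deviation — NE.
(Snipe, Honest): Bidder 1 can switch to Aggressive (1.5 → 4.8). Not NE.
(Snipe, Aggressive): Bidder 2 can switch to Honest (3.5 → 5.9). Not NE.
(Snipe, Jump): Bidder 1 can switch to Jump (4.4 → 4.9). Not NE.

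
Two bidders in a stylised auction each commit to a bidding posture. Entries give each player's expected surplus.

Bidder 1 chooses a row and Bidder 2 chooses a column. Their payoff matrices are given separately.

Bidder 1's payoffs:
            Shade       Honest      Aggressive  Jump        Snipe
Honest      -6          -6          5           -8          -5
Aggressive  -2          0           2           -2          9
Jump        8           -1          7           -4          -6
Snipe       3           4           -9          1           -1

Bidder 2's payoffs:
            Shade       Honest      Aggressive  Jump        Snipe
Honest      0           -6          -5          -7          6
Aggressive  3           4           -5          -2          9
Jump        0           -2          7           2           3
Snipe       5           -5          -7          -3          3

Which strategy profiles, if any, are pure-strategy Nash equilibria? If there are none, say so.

Pure-strategy Nash equilibria: (Aggressive, Snipe); (Jump, Aggressive)

Bidder 1 against Shade: payoffs -6, -2, 8, 3 → best response Jump.
Bidder 1 against Honest: payoffs -6, 0, -1, 4 → best response Snipe.
Bidder 1 against Aggressive: payoffs 5, 2, 7, -9 → best response Jump.
Bidder 1 against Jump: payoffs -8, -2, -4, 1 → best response Snipe.
Bidder 1 against Snipe: payoffs -5, 9, -6, -1 → best response Aggressive.
Bidder 2 against Honest: payoffs 0, -6, -5, -7, 6 → best response Snipe.
Bidder 2 against Aggressive: payoffs 3, 4, -5, -2, 9 → best response Snipe.
Bidder 2 against Jump: payoffs 0, -2, 7, 2, 3 → best response Aggressive.
Bidder 2 against Snipe: payoffs 5, -5, -7, -3, 3 → best response Shade.
Mutual best responses: (Aggressive, Snipe); (Jump, Aggressive).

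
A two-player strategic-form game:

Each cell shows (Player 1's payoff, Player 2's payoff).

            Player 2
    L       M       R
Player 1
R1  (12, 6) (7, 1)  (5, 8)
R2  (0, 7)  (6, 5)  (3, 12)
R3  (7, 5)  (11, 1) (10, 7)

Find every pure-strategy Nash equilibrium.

Pure NE: (R3, R)

(R1, L): Player 2 can switch to R (6 → 8). Not NE.
(R1, M): Player 1 can switch to R3 (7 → 11). Not NE.
(R1, R): Player 1 can switch to R3 (5 → 10). Not NE.
(R2, L): Player 1 can switch to R1 (0 → 12). Not NE.
(R2, M): Player 1 can switch to R1 (6 → 7). Not NE.
(R2, R): Player 1 can switch to R1 (3 → 5). Not NE.
(R3, L): Player 1 can switch to R1 (7 → 12). Not NE.
(R3, M): Player 2 can switch to L (1 → 5). Not NE.
(R3, R): Player 1 gets 10, best alternative 5; Player 2 gets 7, best alternative 5. No profitable deviation — NE.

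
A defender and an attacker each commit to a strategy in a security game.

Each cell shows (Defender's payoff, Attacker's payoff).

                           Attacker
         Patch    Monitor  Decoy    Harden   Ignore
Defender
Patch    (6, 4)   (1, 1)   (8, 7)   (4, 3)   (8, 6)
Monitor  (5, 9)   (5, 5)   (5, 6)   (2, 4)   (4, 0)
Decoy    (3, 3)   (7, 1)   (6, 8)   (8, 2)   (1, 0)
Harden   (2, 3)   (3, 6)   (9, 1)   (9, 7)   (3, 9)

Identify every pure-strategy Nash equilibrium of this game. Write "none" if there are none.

none

Defender against Patch: payoffs 6, 5, 3, 2 → best response Patch.
Defender against Monitor: payoffs 1, 5, 7, 3 → best response Decoy.
Defender against Decoy: payoffs 8, 5, 6, 9 → best response Harden.
Defender against Harden: payoffs 4, 2, 8, 9 → best response Harden.
Defender against Ignore: payoffs 8, 4, 1, 3 → best response Patch.
Attacker against Patch: payoffs 4, 1, 7, 3, 6 → best response Decoy.
Attacker against Monitor: payoffs 9, 5, 6, 4, 0 → best response Patch.
Attacker against Decoy: payoffs 3, 1, 8, 2, 0 → best response Decoy.
Attacker against Harden: payoffs 3, 6, 1, 7, 9 → best response Ignore.
No profile is a mutual best response for all players.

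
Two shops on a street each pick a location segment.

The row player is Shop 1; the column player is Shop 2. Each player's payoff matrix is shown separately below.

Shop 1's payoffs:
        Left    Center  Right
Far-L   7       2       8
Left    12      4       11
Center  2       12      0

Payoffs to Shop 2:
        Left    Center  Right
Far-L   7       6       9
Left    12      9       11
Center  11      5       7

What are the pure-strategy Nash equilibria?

(Left, Left)

Mark each player's best response to every combination of opponents' strategies; a profile where every player is best-responding is a pure Nash equilibrium.
Shop 1 against Left: payoffs 7, 12, 2 → best response Left.
Shop 1 against Center: payoffs 2, 4, 12 → best response Center.
Shop 1 against Right: payoffs 8, 11, 0 → best response Left.
Shop 2 against Far-L: payoffs 7, 6, 9 → best response Right.
Shop 2 against Left: payoffs 12, 9, 11 → best response Left.
Shop 2 against Center: payoffs 11, 5, 7 → best response Left.
Mutual best responses: (Left, Left).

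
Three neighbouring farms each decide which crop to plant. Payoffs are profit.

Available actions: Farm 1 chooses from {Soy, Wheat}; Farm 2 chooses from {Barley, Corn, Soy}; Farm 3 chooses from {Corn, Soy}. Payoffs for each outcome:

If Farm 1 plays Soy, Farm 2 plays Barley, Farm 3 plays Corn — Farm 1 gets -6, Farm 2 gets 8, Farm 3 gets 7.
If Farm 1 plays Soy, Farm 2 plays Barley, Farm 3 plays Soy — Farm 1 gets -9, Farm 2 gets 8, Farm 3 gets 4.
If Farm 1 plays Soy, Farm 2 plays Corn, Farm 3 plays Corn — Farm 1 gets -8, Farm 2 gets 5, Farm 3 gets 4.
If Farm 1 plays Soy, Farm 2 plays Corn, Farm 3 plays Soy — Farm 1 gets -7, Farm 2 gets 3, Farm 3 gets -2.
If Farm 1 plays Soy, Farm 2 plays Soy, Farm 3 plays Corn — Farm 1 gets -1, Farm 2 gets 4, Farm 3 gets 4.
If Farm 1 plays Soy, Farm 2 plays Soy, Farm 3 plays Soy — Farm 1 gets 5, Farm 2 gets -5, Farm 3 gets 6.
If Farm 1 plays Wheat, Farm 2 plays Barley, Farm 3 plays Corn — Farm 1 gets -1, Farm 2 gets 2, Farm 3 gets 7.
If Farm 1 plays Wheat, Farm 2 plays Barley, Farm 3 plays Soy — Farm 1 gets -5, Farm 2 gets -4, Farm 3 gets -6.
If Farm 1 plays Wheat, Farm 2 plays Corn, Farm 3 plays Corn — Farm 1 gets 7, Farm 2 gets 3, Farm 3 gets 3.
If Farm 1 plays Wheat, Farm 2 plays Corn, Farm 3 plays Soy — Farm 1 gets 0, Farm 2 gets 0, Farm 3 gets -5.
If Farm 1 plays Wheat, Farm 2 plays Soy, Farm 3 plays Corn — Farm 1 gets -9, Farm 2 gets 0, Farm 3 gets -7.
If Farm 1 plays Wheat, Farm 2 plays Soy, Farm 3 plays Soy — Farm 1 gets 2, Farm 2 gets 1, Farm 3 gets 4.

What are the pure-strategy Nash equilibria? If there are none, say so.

Pure NE: (Wheat, Corn, Corn)

(Soy, Barley, Corn): Farm 1 can switch to Wheat (-6 → -1). Not NE.
(Soy, Barley, Soy): Farm 1 can switch to Wheat (-9 → -5). Not NE.
(Soy, Corn, Corn): Farm 1 can switch to Wheat (-8 → 7). Not NE.
(Soy, Corn, Soy): Farm 1 can switch to Wheat (-7 → 0). Not NE.
(Soy, Soy, Corn): Farm 2 can switch to Barley (4 → 8). Not NE.
(Soy, Soy, Soy): Farm 2 can switch to Barley (-5 → 8). Not NE.
(Wheat, Barley, Corn): Farm 2 can switch to Corn (2 → 3). Not NE.
(Wheat, Barley, Soy): Farm 2 can switch to Corn (-4 → 0). Not NE.
(Wheat, Corn, Corn): Farm 1 gets 7, best alternative -8; Farm 2 gets 3, best alternative 2; Farm 3 gets 3, best alternative -5. No profitable deviation — NE.
(Wheat, Corn, Soy): Farm 2 can switch to Soy (0 → 1). Not NE.
(Wheat, Soy, Corn): Farm 1 can switch to Soy (-9 → -1). Not NE.
(Wheat, Soy, Soy): Farm 1 can switch to Soy (2 → 5). Not NE.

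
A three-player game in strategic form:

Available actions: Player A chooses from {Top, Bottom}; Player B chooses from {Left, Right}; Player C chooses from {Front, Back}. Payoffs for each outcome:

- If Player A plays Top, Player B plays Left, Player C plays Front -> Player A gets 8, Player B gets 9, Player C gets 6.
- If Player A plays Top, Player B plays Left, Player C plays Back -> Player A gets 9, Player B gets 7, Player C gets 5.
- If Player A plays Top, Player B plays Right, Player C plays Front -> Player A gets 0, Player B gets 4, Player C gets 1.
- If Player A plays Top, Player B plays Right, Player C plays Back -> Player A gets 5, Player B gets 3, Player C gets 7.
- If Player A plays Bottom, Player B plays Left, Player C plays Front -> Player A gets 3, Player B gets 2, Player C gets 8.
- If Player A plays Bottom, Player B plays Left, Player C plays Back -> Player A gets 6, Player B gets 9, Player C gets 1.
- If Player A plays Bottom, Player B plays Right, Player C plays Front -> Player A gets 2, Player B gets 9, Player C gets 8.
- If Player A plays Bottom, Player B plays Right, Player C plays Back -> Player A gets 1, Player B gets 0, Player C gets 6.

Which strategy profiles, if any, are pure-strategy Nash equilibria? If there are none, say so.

The pure Nash equilibria are (Top, Left, Front) and (Bottom, Right, Front).

(Top, Left, Front): Player A gets 8, best alternative 3; Player B gets 9, best alternative 4; Player C gets 6, best alternative 5. No profitable deviation — NE.
(Top, Left, Back): Player C can switch to Front (5 → 6). Not NE.
(Top, Right, Front): Player A can switch to Bottom (0 → 2). Not NE.
(Top, Right, Back): Player B can switch to Left (3 → 7). Not NE.
(Bottom, Left, Front): Player A can switch to Top (3 → 8). Not NE.
(Bottom, Left, Back): Player A can switch to Top (6 → 9). Not NE.
(Bottom, Right, Front): Player A gets 2, best alternative 0; Player B gets 9, best alternative 2; Player C gets 8, best alternative 6. No profitable deviation — NE.
(Bottom, Right, Back): Player A can switch to Top (1 → 5). Not NE.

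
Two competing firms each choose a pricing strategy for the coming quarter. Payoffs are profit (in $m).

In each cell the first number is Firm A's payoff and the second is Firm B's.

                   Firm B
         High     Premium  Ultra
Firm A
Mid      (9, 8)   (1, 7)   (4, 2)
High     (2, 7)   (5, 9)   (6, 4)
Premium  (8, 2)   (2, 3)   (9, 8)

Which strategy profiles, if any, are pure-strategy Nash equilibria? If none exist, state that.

(Mid, High); (High, Premium); (Premium, Ultra)

(Mid, High): Firm A gets 9, best alternative 8; Firm B gets 8, best alternative 7. No profitable deviation — NE.
(Mid, Premium): Firm A can switch to High (1 → 5). Not NE.
(Mid, Ultra): Firm A can switch to High (4 → 6). Not NE.
(High, High): Firm A can switch to Mid (2 → 9). Not NE.
(High, Premium): Firm A gets 5, best alternative 2; Firm B gets 9, best alternative 7. No profitable deviation — NE.
(High, Ultra): Firm A can switch to Premium (6 → 9). Not NE.
(Premium, High): Firm A can switch to Mid (8 → 9). Not NE.
(Premium, Premium): Firm A can switch to High (2 → 5). Not NE.
(Premium, Ultra): Firm A gets 9, best alternative 6; Firm B gets 8, best alternative 3. No profitable deviation — NE.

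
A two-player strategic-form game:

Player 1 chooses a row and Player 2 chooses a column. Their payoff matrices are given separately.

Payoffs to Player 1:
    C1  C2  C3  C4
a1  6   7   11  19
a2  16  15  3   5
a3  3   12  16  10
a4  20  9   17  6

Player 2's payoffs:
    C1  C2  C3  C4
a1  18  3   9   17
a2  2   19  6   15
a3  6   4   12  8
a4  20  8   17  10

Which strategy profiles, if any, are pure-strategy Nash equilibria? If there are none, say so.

(a1, C1): Player 1 can switch to a2 (6 → 16). Not NE.
(a1, C2): Player 1 can switch to a2 (7 → 15). Not NE.
(a1, C3): Player 1 can switch to a3 (11 → 16). Not NE.
(a1, C4): Player 2 can switch to C1 (17 → 18). Not NE.
(a2, C1): Player 1 can switch to a4 (16 → 20). Not NE.
(a2, C2): Player 1 gets 15, best alternative 12; Player 2 gets 19, best alternative 15. No profitable deviation — NE.
(a2, C3): Player 1 can switch to a1 (3 → 11). Not NE.
(a2, C4): Player 1 can switch to a1 (5 → 19). Not NE.
(a3, C1): Player 1 can switch to a1 (3 → 6). Not NE.
(a4, C1): Player 1 gets 20, best alternative 16; Player 2 gets 20, best alternative 17. No profitable deviation — NE.
(The remaining 6 profiles each have a profitable deviation by the same check.)

Pure-strategy Nash equilibria: (a2, C2) and (a4, C1)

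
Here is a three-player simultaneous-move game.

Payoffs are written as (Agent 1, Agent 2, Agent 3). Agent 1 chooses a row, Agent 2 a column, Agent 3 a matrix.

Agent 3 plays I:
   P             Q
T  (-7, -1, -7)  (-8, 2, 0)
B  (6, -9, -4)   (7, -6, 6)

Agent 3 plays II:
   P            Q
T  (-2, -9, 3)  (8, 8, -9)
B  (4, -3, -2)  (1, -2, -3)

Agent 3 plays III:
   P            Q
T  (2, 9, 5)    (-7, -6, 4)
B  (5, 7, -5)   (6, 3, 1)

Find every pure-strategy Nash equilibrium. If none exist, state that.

Check each profile: it is a Nash equilibrium iff no player can strictly gain by switching unilaterally.
(T, P, I): Agent 1 can switch to B (-7 → 6). Not NE.
(T, P, II): Agent 1 can switch to B (-2 → 4). Not NE.
(T, P, III): Agent 1 can switch to B (2 → 5). Not NE.
(T, Q, I): Agent 1 can switch to B (-8 → 7). Not NE.
(T, Q, II): Agent 3 can switch to I (-9 → 0). Not NE.
(T, Q, III): Agent 1 can switch to B (-7 → 6). Not NE.
(B, Q, I): Agent 1 gets 7, best alternative -8; Agent 2 gets -6, best alternative -9; Agent 3 gets 6, best alternative 1. No profitable deviation — NE.
(The remaining 5 profiles each have a profitable deviation by the same check.)

Pure NE: (B, Q, I)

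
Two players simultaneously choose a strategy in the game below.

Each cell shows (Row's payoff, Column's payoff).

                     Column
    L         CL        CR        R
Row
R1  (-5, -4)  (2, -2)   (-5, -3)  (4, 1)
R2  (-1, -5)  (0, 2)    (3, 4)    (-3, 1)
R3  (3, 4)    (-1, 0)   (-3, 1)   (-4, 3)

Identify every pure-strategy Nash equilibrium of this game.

(R1, L): Row can switch to R2 (-5 → -1). Not NE.
(R1, CL): Column can switch to R (-2 → 1). Not NE.
(R1, CR): Row can switch to R2 (-5 → 3). Not NE.
(R1, R): Row gets 4, best alternative -3; Column gets 1, best alternative -2. No profitable deviation — NE.
(R2, L): Row can switch to R3 (-1 → 3). Not NE.
(R2, CL): Row can switch to R1 (0 → 2). Not NE.
(R2, CR): Row gets 3, best alternative -3; Column gets 4, best alternative 2. No profitable deviation — NE.
(R2, R): Row can switch to R1 (-3 → 4). Not NE.
(R3, L): Row gets 3, best alternative -1; Column gets 4, best alternative 3. No profitable deviation — NE.
(R3, CL): Row can switch to R1 (-1 → 2). Not NE.
(R3, CR): Row can switch to R2 (-3 → 3). Not NE.
(R3, R): Row can switch to R1 (-4 → 4). Not NE.

The pure Nash equilibria are (R1, R) and (R2, CR) and (R3, L).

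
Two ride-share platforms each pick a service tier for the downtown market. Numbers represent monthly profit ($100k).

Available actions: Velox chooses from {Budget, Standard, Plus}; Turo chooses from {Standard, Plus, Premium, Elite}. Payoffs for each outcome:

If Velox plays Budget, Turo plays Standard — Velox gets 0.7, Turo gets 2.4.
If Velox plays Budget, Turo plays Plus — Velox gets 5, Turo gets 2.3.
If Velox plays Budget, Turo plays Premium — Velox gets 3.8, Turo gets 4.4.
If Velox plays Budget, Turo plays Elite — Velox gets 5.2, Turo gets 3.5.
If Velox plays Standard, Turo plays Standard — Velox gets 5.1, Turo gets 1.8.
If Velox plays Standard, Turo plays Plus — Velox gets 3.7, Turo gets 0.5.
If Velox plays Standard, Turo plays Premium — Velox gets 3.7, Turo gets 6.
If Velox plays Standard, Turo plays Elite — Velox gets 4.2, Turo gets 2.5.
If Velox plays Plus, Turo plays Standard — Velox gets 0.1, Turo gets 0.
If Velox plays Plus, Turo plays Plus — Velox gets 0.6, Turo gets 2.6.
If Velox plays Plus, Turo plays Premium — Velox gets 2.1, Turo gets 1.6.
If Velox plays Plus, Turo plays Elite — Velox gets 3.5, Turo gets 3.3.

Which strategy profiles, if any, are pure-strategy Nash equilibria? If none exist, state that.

(Budget, Premium)

(Budget, Standard): Velox can switch to Standard (0.7 → 5.1). Not NE.
(Budget, Plus): Turo can switch to Standard (2.3 → 2.4). Not NE.
(Budget, Premium): Velox gets 3.8, best alternative 3.7; Turo gets 4.4, best alternative 3.5. No profitable deviation — NE.
(Budget, Elite): Turo can switch to Premium (3.5 → 4.4). Not NE.
(Standard, Standard): Turo can switch to Premium (1.8 → 6). Not NE.
(Standard, Plus): Velox can switch to Budget (3.7 → 5). Not NE.
(Standard, Premium): Velox can switch to Budget (3.7 → 3.8). Not NE.
(Standard, Elite): Velox can switch to Budget (4.2 → 5.2). Not NE.
(Plus, Standard): Velox can switch to Budget (0.1 → 0.7). Not NE.
(The remaining 3 profiles each have a profitable deviation by the same check.)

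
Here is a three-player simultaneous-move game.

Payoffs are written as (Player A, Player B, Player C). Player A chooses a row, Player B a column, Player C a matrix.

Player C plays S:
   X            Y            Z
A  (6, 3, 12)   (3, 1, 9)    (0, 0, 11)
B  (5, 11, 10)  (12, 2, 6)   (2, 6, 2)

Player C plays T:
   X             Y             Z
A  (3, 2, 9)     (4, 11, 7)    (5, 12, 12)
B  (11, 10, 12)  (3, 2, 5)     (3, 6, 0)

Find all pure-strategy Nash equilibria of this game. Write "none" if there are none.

(A, X, S); (A, Z, T); (B, X, T)

(A, X, S): Player A gets 6, best alternative 5; Player B gets 3, best alternative 1; Player C gets 12, best alternative 9. No profitable deviation — NE.
(A, X, T): Player A can switch to B (3 → 11). Not NE.
(A, Y, S): Player A can switch to B (3 → 12). Not NE.
(A, Y, T): Player B can switch to Z (11 → 12). Not NE.
(A, Z, S): Player A can switch to B (0 → 2). Not NE.
(A, Z, T): Player A gets 5, best alternative 3; Player B gets 12, best alternative 11; Player C gets 12, best alternative 11. No profitable deviation — NE.
(B, X, S): Player A can switch to A (5 → 6). Not NE.
(B, X, T): Player A gets 11, best alternative 3; Player B gets 10, best alternative 6; Player C gets 12, best alternative 10. No profitable deviation — NE.
(B, Y, S): Player B can switch to X (2 → 11). Not NE.
(B, Y, T): Player A can switch to A (3 → 4). Not NE.
(B, Z, S): Player B can switch to X (6 → 11). Not NE.
(The remaining 1 profile has a profitable deviation by the same check.)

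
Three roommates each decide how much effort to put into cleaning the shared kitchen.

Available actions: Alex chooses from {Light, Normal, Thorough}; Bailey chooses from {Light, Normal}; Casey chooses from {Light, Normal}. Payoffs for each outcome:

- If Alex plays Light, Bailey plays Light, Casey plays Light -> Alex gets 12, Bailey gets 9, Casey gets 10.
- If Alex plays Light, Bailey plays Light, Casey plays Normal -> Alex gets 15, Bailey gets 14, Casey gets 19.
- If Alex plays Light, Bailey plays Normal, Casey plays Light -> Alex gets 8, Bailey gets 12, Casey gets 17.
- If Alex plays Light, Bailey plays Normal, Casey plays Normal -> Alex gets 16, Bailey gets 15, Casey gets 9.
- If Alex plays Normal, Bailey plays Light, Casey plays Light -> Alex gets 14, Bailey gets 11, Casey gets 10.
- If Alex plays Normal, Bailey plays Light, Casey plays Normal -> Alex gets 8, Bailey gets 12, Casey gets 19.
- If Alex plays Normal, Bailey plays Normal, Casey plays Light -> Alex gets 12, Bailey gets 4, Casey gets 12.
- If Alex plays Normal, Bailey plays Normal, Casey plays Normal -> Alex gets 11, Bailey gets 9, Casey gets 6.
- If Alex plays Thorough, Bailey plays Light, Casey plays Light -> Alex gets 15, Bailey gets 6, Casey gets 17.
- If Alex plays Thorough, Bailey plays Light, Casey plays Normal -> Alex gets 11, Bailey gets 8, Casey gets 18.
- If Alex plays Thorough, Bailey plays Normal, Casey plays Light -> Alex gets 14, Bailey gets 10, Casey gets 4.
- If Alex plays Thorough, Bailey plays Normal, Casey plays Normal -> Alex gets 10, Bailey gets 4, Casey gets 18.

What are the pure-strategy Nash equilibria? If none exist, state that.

Mark each player's best response to every combination of opponents' strategies; a profile where every player is best-responding is a pure Nash equilibrium.
Alex against (Light, Light): payoffs 12, 14, 15 → best response Thorough.
Alex against (Light, Normal): payoffs 15, 8, 11 → best response Light.
Alex against (Normal, Light): payoffs 8, 12, 14 → best response Thorough.
Alex against (Normal, Normal): payoffs 16, 11, 10 → best response Light.
Bailey against (Light, Light): payoffs 9, 12 → best response Normal.
Bailey against (Light, Normal): payoffs 14, 15 → best response Normal.
Bailey against (Normal, Light): payoffs 11, 4 → best response Light.
Bailey against (Normal, Normal): payoffs 12, 9 → best response Light.
Bailey against (Thorough, Light): payoffs 6, 10 → best response Normal.
Bailey against (Thorough, Normal): payoffs 8, 4 → best response Light.
Casey against (Light, Light): payoffs 10, 19 → best response Normal.
Casey against (Light, Normal): payoffs 17, 9 → best response Light.
Casey against (Normal, Light): payoffs 10, 19 → best response Normal.
Casey against (Normal, Normal): payoffs 12, 6 → best response Light.
Casey against (Thorough, Light): payoffs 17, 18 → best response Normal.
Casey against (Thorough, Normal): payoffs 4, 18 → best response Normal.
No profile is a mutual best response for all players.

none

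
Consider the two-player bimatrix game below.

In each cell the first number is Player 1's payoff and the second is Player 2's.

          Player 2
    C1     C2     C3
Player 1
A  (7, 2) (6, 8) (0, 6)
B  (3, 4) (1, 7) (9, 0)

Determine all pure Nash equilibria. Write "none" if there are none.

Pure NE: (A, C2)

For each player, find the best response to each opponent profile; mutual best responses are the pure NE.
Player 1 against C1: payoffs 7, 3 → best response A.
Player 1 against C2: payoffs 6, 1 → best response A.
Player 1 against C3: payoffs 0, 9 → best response B.
Player 2 against A: payoffs 2, 8, 6 → best response C2.
Player 2 against B: payoffs 4, 7, 0 → best response C2.
Mutual best responses: (A, C2).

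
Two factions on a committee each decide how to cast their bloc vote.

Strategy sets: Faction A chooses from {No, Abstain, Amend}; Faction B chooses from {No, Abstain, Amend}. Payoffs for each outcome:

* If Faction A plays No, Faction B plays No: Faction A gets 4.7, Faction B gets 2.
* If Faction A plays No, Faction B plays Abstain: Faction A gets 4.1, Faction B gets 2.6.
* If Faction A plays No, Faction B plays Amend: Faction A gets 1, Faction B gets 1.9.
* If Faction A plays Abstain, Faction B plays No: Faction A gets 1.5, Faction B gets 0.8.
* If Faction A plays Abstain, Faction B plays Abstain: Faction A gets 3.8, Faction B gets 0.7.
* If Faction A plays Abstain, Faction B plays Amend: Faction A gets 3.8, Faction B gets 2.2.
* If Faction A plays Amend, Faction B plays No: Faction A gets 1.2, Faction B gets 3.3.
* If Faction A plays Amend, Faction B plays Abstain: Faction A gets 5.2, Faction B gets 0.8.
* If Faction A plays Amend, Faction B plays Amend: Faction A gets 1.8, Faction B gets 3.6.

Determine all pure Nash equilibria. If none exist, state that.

The unique pure-strategy Nash equilibrium is (Abstain, Amend).

(No, No): Faction B can switch to Abstain (2 → 2.6). Not NE.
(No, Abstain): Faction A can switch to Amend (4.1 → 5.2). Not NE.
(No, Amend): Faction A can switch to Abstain (1 → 3.8). Not NE.
(Abstain, No): Faction A can switch to No (1.5 → 4.7). Not NE.
(Abstain, Abstain): Faction A can switch to No (3.8 → 4.1). Not NE.
(Abstain, Amend): Faction A gets 3.8, best alternative 1.8; Faction B gets 2.2, best alternative 0.8. No profitable deviation — NE.
(Amend, No): Faction A can switch to No (1.2 → 4.7). Not NE.
(Amend, Abstain): Faction B can switch to No (0.8 → 3.3). Not NE.
(Amend, Amend): Faction A can switch to Abstain (1.8 → 3.8). Not NE.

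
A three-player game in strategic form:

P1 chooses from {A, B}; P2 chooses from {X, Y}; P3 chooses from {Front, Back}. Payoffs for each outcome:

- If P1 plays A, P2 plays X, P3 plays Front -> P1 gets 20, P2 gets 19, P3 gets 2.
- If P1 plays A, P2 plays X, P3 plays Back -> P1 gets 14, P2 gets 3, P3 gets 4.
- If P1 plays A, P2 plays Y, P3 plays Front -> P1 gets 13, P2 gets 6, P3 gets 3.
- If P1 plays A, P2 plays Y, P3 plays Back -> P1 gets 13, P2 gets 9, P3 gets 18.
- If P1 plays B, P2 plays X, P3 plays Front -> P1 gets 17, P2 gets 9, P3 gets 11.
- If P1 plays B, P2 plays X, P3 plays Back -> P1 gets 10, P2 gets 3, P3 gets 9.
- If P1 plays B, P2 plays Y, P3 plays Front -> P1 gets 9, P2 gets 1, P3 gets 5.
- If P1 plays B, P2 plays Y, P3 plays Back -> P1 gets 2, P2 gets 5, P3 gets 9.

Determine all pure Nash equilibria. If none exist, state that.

(A, Y, Back)

P1 against (X, Front): payoffs 20, 17 → best response A.
P1 against (X, Back): payoffs 14, 10 → best response A.
P1 against (Y, Front): payoffs 13, 9 → best response A.
P1 against (Y, Back): payoffs 13, 2 → best response A.
P2 against (A, Front): payoffs 19, 6 → best response X.
P2 against (A, Back): payoffs 3, 9 → best response Y.
P2 against (B, Front): payoffs 9, 1 → best response X.
P2 against (B, Back): payoffs 3, 5 → best response Y.
P3 against (A, X): payoffs 2, 4 → best response Back.
P3 against (A, Y): payoffs 3, 18 → best response Back.
P3 against (B, X): payoffs 11, 9 → best response Front.
P3 against (B, Y): payoffs 5, 9 → best response Back.
Mutual best responses: (A, Y, Back).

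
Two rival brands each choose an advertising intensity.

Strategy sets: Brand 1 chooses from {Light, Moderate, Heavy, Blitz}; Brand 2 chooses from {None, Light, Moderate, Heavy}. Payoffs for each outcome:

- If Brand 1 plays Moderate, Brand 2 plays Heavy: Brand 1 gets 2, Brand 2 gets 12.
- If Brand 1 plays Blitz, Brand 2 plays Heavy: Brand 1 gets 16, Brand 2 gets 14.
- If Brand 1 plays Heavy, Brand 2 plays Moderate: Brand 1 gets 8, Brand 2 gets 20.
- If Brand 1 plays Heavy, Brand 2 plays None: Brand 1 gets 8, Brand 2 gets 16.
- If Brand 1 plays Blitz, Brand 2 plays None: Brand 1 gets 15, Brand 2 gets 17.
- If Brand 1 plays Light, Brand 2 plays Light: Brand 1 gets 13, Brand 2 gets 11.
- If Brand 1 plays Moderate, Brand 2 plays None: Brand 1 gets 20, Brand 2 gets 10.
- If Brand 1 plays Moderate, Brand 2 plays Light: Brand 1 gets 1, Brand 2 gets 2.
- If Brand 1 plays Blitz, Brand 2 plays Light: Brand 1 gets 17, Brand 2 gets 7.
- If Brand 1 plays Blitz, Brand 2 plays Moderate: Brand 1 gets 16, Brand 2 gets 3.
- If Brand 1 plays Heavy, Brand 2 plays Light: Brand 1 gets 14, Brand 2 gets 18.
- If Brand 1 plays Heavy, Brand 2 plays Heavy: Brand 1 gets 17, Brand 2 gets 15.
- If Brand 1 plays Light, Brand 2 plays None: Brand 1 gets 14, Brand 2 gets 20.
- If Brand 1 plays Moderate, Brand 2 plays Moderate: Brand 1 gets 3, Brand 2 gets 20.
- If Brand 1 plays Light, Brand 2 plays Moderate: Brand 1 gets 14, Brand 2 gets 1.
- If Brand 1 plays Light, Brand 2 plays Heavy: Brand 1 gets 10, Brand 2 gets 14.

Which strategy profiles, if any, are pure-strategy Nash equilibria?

Brand 1 against None: payoffs 14, 20, 8, 15 → best response Moderate.
Brand 1 against Light: payoffs 13, 1, 14, 17 → best response Blitz.
Brand 1 against Moderate: payoffs 14, 3, 8, 16 → best response Blitz.
Brand 1 against Heavy: payoffs 10, 2, 17, 16 → best response Heavy.
Brand 2 against Light: payoffs 20, 11, 1, 14 → best response None.
Brand 2 against Moderate: payoffs 10, 2, 20, 12 → best response Moderate.
Brand 2 against Heavy: payoffs 16, 18, 20, 15 → best response Moderate.
Brand 2 against Blitz: payoffs 17, 7, 3, 14 → best response None.
No profile is a mutual best response for all players.

No pure-strategy Nash equilibrium.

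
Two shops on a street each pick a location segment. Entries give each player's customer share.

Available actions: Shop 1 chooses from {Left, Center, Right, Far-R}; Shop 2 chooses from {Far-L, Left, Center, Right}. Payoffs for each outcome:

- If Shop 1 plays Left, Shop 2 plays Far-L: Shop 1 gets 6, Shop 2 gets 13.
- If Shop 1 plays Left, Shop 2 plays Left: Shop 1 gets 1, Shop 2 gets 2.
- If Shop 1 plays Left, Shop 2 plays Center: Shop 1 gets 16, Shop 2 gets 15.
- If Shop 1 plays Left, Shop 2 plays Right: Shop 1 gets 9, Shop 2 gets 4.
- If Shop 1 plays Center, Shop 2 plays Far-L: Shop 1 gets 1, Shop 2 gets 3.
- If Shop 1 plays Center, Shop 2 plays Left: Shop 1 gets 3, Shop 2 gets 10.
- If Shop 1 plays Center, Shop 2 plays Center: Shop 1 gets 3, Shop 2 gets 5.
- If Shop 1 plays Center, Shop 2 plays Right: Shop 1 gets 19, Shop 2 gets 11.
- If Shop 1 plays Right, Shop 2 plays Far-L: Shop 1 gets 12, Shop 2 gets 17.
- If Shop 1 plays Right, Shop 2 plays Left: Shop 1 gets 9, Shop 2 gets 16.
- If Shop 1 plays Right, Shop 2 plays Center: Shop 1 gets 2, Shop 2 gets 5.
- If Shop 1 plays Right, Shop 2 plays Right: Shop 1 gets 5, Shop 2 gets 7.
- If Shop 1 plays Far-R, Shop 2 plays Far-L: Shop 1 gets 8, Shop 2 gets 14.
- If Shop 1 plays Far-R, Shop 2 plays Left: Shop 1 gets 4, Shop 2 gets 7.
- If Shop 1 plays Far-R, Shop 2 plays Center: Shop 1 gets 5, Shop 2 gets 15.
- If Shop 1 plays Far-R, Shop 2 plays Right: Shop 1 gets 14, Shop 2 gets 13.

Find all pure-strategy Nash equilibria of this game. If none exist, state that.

The pure Nash equilibria are (Left, Center); (Center, Right); (Right, Far-L).

Mark each player's best response to every combination of opponents' strategies; a profile where every player is best-responding is a pure Nash equilibrium.
Shop 1 against Far-L: payoffs 6, 1, 12, 8 → best response Right.
Shop 1 against Left: payoffs 1, 3, 9, 4 → best response Right.
Shop 1 against Center: payoffs 16, 3, 2, 5 → best response Left.
Shop 1 against Right: payoffs 9, 19, 5, 14 → best response Center.
Shop 2 against Left: payoffs 13, 2, 15, 4 → best response Center.
Shop 2 against Center: payoffs 3, 10, 5, 11 → best response Right.
Shop 2 against Right: payoffs 17, 16, 5, 7 → best response Far-L.
Shop 2 against Far-R: payoffs 14, 7, 15, 13 → best response Center.
Mutual best responses: (Left, Center); (Center, Right); (Right, Far-L).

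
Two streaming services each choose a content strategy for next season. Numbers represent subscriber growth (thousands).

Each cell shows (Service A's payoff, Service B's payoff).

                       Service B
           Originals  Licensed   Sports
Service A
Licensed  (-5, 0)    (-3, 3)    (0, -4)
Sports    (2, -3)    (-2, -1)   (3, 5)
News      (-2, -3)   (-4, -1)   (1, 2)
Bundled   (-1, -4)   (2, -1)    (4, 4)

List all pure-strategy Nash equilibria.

(Licensed, Originals): Service A can switch to Sports (-5 → 2). Not NE.
(Licensed, Licensed): Service A can switch to Sports (-3 → -2). Not NE.
(Licensed, Sports): Service A can switch to Sports (0 → 3). Not NE.
(Sports, Originals): Service B can switch to Licensed (-3 → -1). Not NE.
(Sports, Licensed): Service A can switch to Bundled (-2 → 2). Not NE.
(Sports, Sports): Service A can switch to Bundled (3 → 4). Not NE.
(News, Originals): Service A can switch to Sports (-2 → 2). Not NE.
(News, Licensed): Service A can switch to Licensed (-4 → -3). Not NE.
(News, Sports): Service A can switch to Sports (1 → 3). Not NE.
(Bundled, Originals): Service A can switch to Sports (-1 → 2). Not NE.
(Bundled, Sports): Service A gets 4, best alternative 3; Service B gets 4, best alternative -1. No profitable deviation — NE.
(The remaining 1 profile has a profitable deviation by the same check.)

Pure NE: (Bundled, Sports)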